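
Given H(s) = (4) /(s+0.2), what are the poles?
Set denominator = 0: s + 0.2 = 0 → Poles: -0.2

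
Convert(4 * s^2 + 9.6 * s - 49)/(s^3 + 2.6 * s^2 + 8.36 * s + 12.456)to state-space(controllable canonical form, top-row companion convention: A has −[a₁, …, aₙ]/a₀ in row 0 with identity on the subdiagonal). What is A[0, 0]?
Reachable canonical form for den = s^3 + 2.6*s^2 + 8.36*s + 12.456: top row of A = -[a₁,a₂,...,aₙ]/a₀, ones on the subdiagonal, zeros elsewhere.
A = [[-2.6, -8.36, -12.456], [1, 0, 0], [0, 1, 0]].
A[0,0] = -2.6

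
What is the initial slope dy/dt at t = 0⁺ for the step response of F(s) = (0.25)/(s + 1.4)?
IVT: y'(0⁺) = lim_{s→∞} s²·Y(s) = lim_{s→∞} s·F(s).
deg(num) = 0, deg(den) = 1, relative degree = 1, so s·F(s) → (leading num)/(leading den) = 0.25/1 = 0.25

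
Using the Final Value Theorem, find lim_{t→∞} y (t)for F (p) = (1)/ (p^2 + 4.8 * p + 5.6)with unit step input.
FVT: lim_{t→∞} y(t) = lim_{p→0} p*Y(p) where Y(p) = F(p)/p.
= lim_{p→0} F(p) = F(0) = num(0)/den(0) = 1/5.6 = 0.1786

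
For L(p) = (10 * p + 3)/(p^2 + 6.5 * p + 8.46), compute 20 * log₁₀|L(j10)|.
Substitute p = j*10: L(j10) = 0.493899 - 0.741715j.
|L(j10)| = sqrt(Re² + Im²) = 0.8911.
20*log₁₀(0.8911) = -1.00 dB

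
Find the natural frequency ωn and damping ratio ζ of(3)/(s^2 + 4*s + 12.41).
Underdamped: complex pole -2 + 2.9j. ωn = |pole| = 3.523, ζ = -Re(pole)/ωn = 0.5677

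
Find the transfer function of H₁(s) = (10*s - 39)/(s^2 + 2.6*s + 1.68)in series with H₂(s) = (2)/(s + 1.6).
Series: H = H₁ · H₂ = (n₁·n₂)/(d₁·d₂).
Num: n₁·n₂ = 20*s - 78. Den: d₁·d₂ = s^3 + 4.2*s^2 + 5.84*s + 2.688.
H(s) = (20*s - 78)/(s^3 + 4.2*s^2 + 5.84*s + 2.688)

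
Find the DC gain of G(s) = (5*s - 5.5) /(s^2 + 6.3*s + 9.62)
DC gain = G(0) = num(0)/den(0) = -5.5/9.62 = -0.5717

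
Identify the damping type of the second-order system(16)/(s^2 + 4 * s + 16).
Standard form: ωn²/(s²+2ζωn·s+ωn²) gives ωn=4, ζ=0.5.
Underdamped (ζ = 0.5 < 1)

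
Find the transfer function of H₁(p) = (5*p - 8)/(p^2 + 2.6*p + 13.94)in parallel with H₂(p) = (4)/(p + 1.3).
Parallel: H = H₁ + H₂ = (n₁·d₂ + n₂·d₁)/(d₁·d₂).
n₁·d₂ = 5*p^2 - 1.5*p - 10.4. n₂·d₁ = 4*p^2 + 10.4*p + 55.76. Sum = 9*p^2 + 8.9*p + 45.36. d₁·d₂ = p^3 + 3.9*p^2 + 17.32*p + 18.122.
H(p) = (9*p^2 + 8.9*p + 45.36)/(p^3 + 3.9*p^2 + 17.32*p + 18.122)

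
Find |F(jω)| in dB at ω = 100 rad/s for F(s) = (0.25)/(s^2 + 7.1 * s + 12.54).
Substitute s = j*100: F(j100) = -2.49055e-05 - 1.77051e-06j.
|F(j100)| = sqrt(Re² + Im²) = 2.497e-05.
20*log₁₀(2.497e-05) = -92.05 dB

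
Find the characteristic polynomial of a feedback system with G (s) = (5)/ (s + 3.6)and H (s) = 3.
Characteristic poly = G_den * H_den + G_num * H_num = (s + 3.6) + (15) = s + 18.6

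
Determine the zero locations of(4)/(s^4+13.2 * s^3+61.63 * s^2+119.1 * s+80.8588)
Numerator is a nonzero constant (4) → Zeros: none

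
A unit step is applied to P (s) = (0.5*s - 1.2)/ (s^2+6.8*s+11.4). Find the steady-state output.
FVT: lim_{t→∞} y(t) = lim_{s→0} s*Y(s) where Y(s) = P(s)/s.
= lim_{s→0} P(s) = P(0) = num(0)/den(0) = -1.2/11.4 = -0.1053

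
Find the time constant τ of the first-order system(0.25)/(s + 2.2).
First-order system: τ = -1/pole. Pole = -2.2. τ = -1/(-2.2) = 0.4545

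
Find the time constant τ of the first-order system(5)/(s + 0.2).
First-order system: τ = -1/pole. Pole = -0.2. τ = -1/(-0.2) = 5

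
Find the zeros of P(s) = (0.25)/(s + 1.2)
Numerator is a nonzero constant (0.25) → Zeros: none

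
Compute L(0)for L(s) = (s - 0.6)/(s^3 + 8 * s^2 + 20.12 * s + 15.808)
DC gain = L(0) = num(0)/den(0) = -0.6/15.808 = -0.03796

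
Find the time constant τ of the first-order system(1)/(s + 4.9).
First-order system: τ = -1/pole. Pole = -4.9. τ = -1/(-4.9) = 0.2041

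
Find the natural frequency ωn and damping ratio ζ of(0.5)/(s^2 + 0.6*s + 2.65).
Underdamped: complex pole -0.3 + 1.6j. ωn = |pole| = 1.628, ζ = -Re(pole)/ωn = 0.1843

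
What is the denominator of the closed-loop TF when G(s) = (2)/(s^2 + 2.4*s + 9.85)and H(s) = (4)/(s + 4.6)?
Characteristic poly = G_den * H_den + G_num * H_num = (s^3 + 7*s^2 + 20.89*s + 45.31) + (8) = s^3 + 7*s^2 + 20.89*s + 53.31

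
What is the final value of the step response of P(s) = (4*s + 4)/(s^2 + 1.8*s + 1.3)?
FVT: lim_{t→∞} y(t) = lim_{s→0} s*Y(s) where Y(s) = P(s)/s.
= lim_{s→0} P(s) = P(0) = num(0)/den(0) = 4/1.3 = 3.077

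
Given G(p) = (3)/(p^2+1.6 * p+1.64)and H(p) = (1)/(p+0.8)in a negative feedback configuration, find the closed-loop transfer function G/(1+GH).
Closed-loop T = G/(1+GH).
Numerator: G_num * H_den = 3*p + 2.4.
Denominator: G_den * H_den + G_num * H_num = (p^3 + 2.4*p^2 + 2.92*p + 1.312) + (3) = p^3 + 2.4*p^2 + 2.92*p + 4.312.
T(p) = (3*p + 2.4)/(p^3 + 2.4*p^2 + 2.92*p + 4.312)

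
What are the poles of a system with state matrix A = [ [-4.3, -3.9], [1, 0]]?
Eigenvalues solve det(λI - A) = 0.
Characteristic polynomial: λ^2 + 4.3*λ + 3.9 = 0.
Factor: (λ + 3)(λ + 1.3) = 0.
Roots: -1.3, -3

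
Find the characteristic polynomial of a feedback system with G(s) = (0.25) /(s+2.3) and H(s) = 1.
Characteristic poly = G_den * H_den + G_num * H_num = (s + 2.3) + (0.25) = s + 2.55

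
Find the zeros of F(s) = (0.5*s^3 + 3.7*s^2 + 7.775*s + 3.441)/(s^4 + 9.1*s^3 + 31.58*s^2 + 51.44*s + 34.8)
Set numerator = 0: 0.5*s^3 + 3.7*s^2 + 7.775*s + 3.441 = 0.5*(s + 3.1)(s + 3.7)(s + 0.6) = 0 → Zeros: -0.6, -3.1, -3.7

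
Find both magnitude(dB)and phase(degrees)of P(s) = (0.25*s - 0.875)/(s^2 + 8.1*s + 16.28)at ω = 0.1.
Substitute s = j*0.1: P(j0.1) = -0.0535707 + 0.00420358j.
|P| = 20*log₁₀(sqrt(Re²+Im²)) = -25.39 dB.
∠P = atan2(Im, Re) = 175.51°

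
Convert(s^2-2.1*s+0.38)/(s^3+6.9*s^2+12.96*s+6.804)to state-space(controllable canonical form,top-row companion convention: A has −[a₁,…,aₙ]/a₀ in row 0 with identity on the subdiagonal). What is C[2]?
Reachable canonical form: C = numerator coefficients (right-aligned, zero-padded to length n).
num = s^2 - 2.1*s + 0.38, C = [[1, -2.1, 0.38]].
C[2] = 0.38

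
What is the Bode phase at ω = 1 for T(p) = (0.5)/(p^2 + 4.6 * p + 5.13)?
Substitute p = j*1: T(j1) = 0.0540337 - 0.0601828j.
∠T(j1) = atan2(Im, Re) = atan2(-0.0601828, 0.0540337) = -48.08°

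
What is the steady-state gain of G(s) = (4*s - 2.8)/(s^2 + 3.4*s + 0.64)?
DC gain = G(0) = num(0)/den(0) = -2.8/0.64 = -4.375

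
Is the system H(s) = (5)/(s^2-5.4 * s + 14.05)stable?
Denominator: s^2 - 5.4*s + 14.05. Poles: 2.7 + 2.6j, 2.7 - 2.6j. All Re(p)<0: No (unstable)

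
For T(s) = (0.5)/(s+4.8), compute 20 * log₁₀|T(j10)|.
Substitute s = j*10: T(j10) = 0.0195059 - 0.0406372j.
|T(j10)| = sqrt(Re² + Im²) = 0.04508.
20*log₁₀(0.04508) = -26.92 dB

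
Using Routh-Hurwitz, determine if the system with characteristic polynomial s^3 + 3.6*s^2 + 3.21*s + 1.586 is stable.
Routh array:
s^3: [1, 3.21]; s^2: [3.6, 1.586]; s^1: [2.76944]; s^0: [1.586]
First column: [1, 3.6, 2.76944, 1.586]. Sign changes = 0.
Yes, stable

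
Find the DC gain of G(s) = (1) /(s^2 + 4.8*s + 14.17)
DC gain = G(0) = num(0)/den(0) = 1/14.17 = 0.07057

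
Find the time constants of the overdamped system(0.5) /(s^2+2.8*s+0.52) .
Overdamped: real poles at -2.6, -0.2. τ = -1/pole → τ₁ = 0.3846, τ₂ = 5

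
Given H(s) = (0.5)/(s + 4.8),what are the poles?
Set denominator = 0: s + 4.8 = 0 → Poles: -4.8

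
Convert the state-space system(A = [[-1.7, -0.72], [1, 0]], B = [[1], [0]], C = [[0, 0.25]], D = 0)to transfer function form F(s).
F(s) = C(sI - A)⁻¹B + D.
Characteristic polynomial det(sI - A) = s^2 + 1.7*s + 0.72.
Numerator from C·adj(sI-A)·B + D·det(sI-A) = 0.25.
F(s) = (0.25)/(s^2 + 1.7*s + 0.72)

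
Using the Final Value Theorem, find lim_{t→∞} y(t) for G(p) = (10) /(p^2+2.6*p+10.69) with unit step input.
FVT: lim_{t→∞} y(t) = lim_{p→0} p*Y(p) where Y(p) = G(p)/p.
= lim_{p→0} G(p) = G(0) = num(0)/den(0) = 10/10.69 = 0.9355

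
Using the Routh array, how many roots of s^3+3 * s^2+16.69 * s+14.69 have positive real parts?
Routh array:
s^3: [1, 16.69]; s^2: [3, 14.69]; s^1: [11.7933]; s^0: [14.69]
First column: [1, 3, 11.7933, 14.69]. Sign changes = RHP roots = 0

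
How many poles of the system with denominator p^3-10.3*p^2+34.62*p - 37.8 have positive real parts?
p^3 - 10.3*p^2 + 34.62*p - 37.8 = (p - 2.5)(p - 3.6)(p - 4.2). Poles: 2.5, 3.6, 4.2. RHP poles (Re>0): 3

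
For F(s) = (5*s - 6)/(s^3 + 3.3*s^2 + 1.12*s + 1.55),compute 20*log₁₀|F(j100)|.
Substitute s = j*100: F(j100) = -0.000499314 - 2.24791e-05j.
|F(j100)| = sqrt(Re² + Im²) = 0.0004998.
20*log₁₀(0.0004998) = -66.02 dB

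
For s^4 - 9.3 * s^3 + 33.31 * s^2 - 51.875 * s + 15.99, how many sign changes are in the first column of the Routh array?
Routh array:
s^4: [1, 33.31, 15.99]; s^3: [-9.3, -51.875]; s^2: [27.732, 15.99]; s^1: [-46.5127]; s^0: [15.99]
First column: [1, -9.3, 27.732, -46.5127, 15.99]. Sign changes = 4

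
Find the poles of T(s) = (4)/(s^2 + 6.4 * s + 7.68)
Set denominator = 0: s^2 + 6.4*s + 7.68 = (s + 4.8)(s + 1.6) = 0 → Poles: -1.6, -4.8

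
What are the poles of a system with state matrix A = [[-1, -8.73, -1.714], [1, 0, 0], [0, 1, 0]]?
Eigenvalues solve det(λI - A) = 0.
Characteristic polynomial: λ^3 + λ^2 + 8.73*λ + 1.714 = 0.
Factor: (λ + 0.2)(λ^2 + 0.8*λ + 8.57) = 0.
Roots: -0.2, -0.4 + 2.9j, -0.4 - 2.9j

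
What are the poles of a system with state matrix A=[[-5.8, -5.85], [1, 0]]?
Eigenvalues solve det(λI - A) = 0.
Characteristic polynomial: λ^2 + 5.8*λ + 5.85 = 0.
Factor: (λ + 1.3)(λ + 4.5) = 0.
Roots: -1.3, -4.5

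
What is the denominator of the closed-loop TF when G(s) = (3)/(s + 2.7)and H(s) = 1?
Characteristic poly = G_den * H_den + G_num * H_num = (s + 2.7) + (3) = s + 5.7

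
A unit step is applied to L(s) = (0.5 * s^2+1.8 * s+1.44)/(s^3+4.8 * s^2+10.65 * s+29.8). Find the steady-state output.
FVT: lim_{t→∞} y(t) = lim_{s→0} s*Y(s) where Y(s) = L(s)/s.
= lim_{s→0} L(s) = L(0) = num(0)/den(0) = 1.44/29.8 = 0.04832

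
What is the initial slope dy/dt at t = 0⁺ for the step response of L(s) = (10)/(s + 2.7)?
IVT: y'(0⁺) = lim_{s→∞} s²·Y(s) = lim_{s→∞} s·L(s).
deg(num) = 0, deg(den) = 1, relative degree = 1, so s·L(s) → (leading num)/(leading den) = 10/1 = 10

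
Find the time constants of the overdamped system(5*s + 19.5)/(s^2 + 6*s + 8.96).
Overdamped: real poles at -3.2, -2.8. τ = -1/pole → τ₁ = 0.3125, τ₂ = 0.3571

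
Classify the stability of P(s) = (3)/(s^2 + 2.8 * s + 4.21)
Denominator: s^2 + 2.8*s + 4.21. Poles: -1.4 + 1.5j, -1.4 - 1.5j. Stable (all poles in LHP)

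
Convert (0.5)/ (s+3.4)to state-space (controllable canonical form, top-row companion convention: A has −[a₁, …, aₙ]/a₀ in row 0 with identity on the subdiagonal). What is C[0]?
Reachable canonical form: C = numerator coefficients (right-aligned, zero-padded to length n).
num = 0.5, C = [[0.5]].
C[0] = 0.5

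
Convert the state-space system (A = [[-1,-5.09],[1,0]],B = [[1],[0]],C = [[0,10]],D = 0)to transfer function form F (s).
F(s) = C(sI - A)⁻¹B + D.
Characteristic polynomial det(sI - A) = s^2 + s + 5.09.
Numerator from C·adj(sI-A)·B + D·det(sI-A) = 10.
F(s) = (10)/(s^2 + s + 5.09)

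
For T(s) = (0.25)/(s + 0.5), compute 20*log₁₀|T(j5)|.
Substitute s = j*5: T(j5) = 0.0049505 - 0.049505j.
|T(j5)| = sqrt(Re² + Im²) = 0.04975.
20*log₁₀(0.04975) = -26.06 dB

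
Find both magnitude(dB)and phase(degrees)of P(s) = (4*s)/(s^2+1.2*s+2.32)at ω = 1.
Substitute s = j*1: P(j1) = 1.5083 + 1.65913j.
|P| = 20*log₁₀(sqrt(Re²+Im²)) = 7.01 dB.
∠P = atan2(Im, Re) = 47.73°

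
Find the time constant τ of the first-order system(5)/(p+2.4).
First-order system: τ = -1/pole. Pole = -2.4. τ = -1/(-2.4) = 0.4167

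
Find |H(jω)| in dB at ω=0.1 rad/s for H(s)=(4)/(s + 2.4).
Substitute s = j*0.1: H(j0.1) = 1.66378 - 0.0693241j.
|H(j0.1)| = sqrt(Re² + Im²) = 1.665.
20*log₁₀(1.665) = 4.43 dB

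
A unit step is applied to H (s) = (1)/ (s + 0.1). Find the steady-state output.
FVT: lim_{t→∞} y(t) = lim_{s→0} s*Y(s) where Y(s) = H(s)/s.
= lim_{s→0} H(s) = H(0) = num(0)/den(0) = 1/0.1 = 10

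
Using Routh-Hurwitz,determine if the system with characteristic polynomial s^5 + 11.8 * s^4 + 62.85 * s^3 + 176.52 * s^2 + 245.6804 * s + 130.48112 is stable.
Routh array:
s^5: [1, 62.85, 245.6804]; s^4: [11.8, 176.52, 130.48112]; s^3: [47.8907, 234.623]; s^2: [118.71, 130.48112]; s^1: [181.983]; s^0: [130.48112]
First column: [1, 11.8, 47.8907, 118.71, 181.983, 130.48112]. Sign changes = 0.
Yes, stable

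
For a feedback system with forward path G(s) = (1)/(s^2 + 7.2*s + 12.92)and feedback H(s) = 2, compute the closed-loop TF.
Closed-loop T = G/(1+GH).
Numerator: G_num * H_den = 1.
Denominator: G_den * H_den + G_num * H_num = (s^2 + 7.2*s + 12.92) + (2) = s^2 + 7.2*s + 14.92.
T(s) = (1)/(s^2 + 7.2*s + 14.92)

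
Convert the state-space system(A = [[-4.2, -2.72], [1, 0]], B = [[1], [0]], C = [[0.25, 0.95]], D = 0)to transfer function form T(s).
T(s) = C(sI - A)⁻¹B + D.
Characteristic polynomial det(sI - A) = s^2 + 4.2*s + 2.72.
Numerator from C·adj(sI-A)·B + D·det(sI-A) = 0.25*s + 0.95.
T(s) = (0.25*s + 0.95)/(s^2 + 4.2*s + 2.72)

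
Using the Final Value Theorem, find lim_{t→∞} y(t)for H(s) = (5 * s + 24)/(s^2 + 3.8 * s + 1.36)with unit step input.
FVT: lim_{t→∞} y(t) = lim_{s→0} s*Y(s) where Y(s) = H(s)/s.
= lim_{s→0} H(s) = H(0) = num(0)/den(0) = 24/1.36 = 17.65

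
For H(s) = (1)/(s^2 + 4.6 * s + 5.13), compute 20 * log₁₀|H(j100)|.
Substitute s = j*100: H(j100) = -9.98398e-05 - 4.59499e-06j.
|H(j100)| = sqrt(Re² + Im²) = 9.995e-05.
20*log₁₀(9.995e-05) = -80.00 dB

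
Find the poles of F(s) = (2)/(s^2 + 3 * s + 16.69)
Set denominator = 0: s^2 + 3*s + 16.69 = 0 → Poles: -1.5 + 3.8j, -1.5 - 3.8j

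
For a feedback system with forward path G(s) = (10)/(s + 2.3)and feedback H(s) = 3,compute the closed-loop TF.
Closed-loop T = G/(1+GH).
Numerator: G_num * H_den = 10.
Denominator: G_den * H_den + G_num * H_num = (s + 2.3) + (30) = s + 32.3.
T(s) = (10)/(s + 32.3)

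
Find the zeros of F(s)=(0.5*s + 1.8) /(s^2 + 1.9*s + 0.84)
Set numerator = 0: 0.5*s + 1.8 = 0 → Zeros: -3.6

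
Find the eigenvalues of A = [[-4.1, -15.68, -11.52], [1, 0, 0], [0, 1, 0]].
Eigenvalues solve det(λI - A) = 0.
Characteristic polynomial: λ^3 + 4.1*λ^2 + 15.68*λ + 11.52 = 0.
Factor: (λ + 0.9)(λ^2 + 3.2*λ + 12.8) = 0.
Roots: -0.9, -1.6 + 3.2j, -1.6 - 3.2j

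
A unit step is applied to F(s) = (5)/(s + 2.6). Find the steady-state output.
FVT: lim_{t→∞} y(t) = lim_{s→0} s*Y(s) where Y(s) = F(s)/s.
= lim_{s→0} F(s) = F(0) = num(0)/den(0) = 5/2.6 = 1.923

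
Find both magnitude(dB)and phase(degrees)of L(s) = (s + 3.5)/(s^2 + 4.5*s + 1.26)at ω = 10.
Substitute s = j*10: L(j10) = 0.0088674 - 0.0972348j.
|L| = 20*log₁₀(sqrt(Re²+Im²)) = -20.21 dB.
∠L = atan2(Im, Re) = -84.79°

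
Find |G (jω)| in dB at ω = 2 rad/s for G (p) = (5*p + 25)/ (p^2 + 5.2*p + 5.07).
Substitute p = j*2: G(j2) = 1.1962 - 2.28078j.
|G(j2)| = sqrt(Re² + Im²) = 2.575.
20*log₁₀(2.575) = 8.22 dB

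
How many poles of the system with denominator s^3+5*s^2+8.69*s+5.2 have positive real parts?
s^3 + 5*s^2 + 8.69*s + 5.2 = (s + 1.6)(s^2 + 3.4*s + 3.25). Poles: -1.6, -1.7 + 0.6j, -1.7 - 0.6j. RHP poles (Re>0): 0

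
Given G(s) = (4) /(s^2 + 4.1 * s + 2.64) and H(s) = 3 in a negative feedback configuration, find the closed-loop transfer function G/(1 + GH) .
Closed-loop T = G/(1+GH).
Numerator: G_num * H_den = 4.
Denominator: G_den * H_den + G_num * H_num = (s^2 + 4.1*s + 2.64) + (12) = s^2 + 4.1*s + 14.64.
T(s) = (4)/(s^2 + 4.1*s + 14.64)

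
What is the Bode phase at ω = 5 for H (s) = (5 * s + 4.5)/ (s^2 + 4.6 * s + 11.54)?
Substitute s = j*5: H(j5) = 0.724374 - 0.619569j.
∠H(j5) = atan2(Im, Re) = atan2(-0.619569, 0.724374) = -40.54°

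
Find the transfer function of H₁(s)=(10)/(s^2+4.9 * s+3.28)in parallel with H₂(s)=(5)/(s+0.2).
Parallel: H = H₁ + H₂ = (n₁·d₂ + n₂·d₁)/(d₁·d₂).
n₁·d₂ = 10*s + 2. n₂·d₁ = 5*s^2 + 24.5*s + 16.4. Sum = 5*s^2 + 34.5*s + 18.4. d₁·d₂ = s^3 + 5.1*s^2 + 4.26*s + 0.656.
H(s) = (5*s^2 + 34.5*s + 18.4)/(s^3 + 5.1*s^2 + 4.26*s + 0.656)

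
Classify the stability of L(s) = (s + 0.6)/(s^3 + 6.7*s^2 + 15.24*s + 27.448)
Denominator: s^3 + 6.7*s^2 + 15.24*s + 27.448 = (s + 4.7)(s^2 + 2*s + 5.84). Poles: -1 + 2.2j, -1 - 2.2j, -4.7. Stable (all poles in LHP)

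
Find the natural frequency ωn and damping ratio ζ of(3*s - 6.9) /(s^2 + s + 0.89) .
Underdamped: complex pole -0.5 + 0.8j. ωn = |pole| = 0.9434, ζ = -Re(pole)/ωn = 0.53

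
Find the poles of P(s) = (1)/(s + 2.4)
Set denominator = 0: s + 2.4 = 0 → Poles: -2.4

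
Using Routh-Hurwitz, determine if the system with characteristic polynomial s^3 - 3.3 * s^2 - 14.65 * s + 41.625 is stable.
Routh array:
s^3: [1, -14.65]; s^2: [-3.3, 41.625]; s^1: [-2.03636]; s^0: [41.625]
First column: [1, -3.3, -2.03636, 41.625]. Sign changes = 2.
No, unstable (2 RHP root(s))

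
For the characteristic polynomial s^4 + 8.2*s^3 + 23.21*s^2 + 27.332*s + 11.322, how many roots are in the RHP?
s^4 + 8.2*s^3 + 23.21*s^2 + 27.332*s + 11.322 = (s + 3.7)(s + 1.8)(s + 1.7)(s + 1). Poles: -1, -1.7, -1.8, -3.7. RHP poles (Re>0): 0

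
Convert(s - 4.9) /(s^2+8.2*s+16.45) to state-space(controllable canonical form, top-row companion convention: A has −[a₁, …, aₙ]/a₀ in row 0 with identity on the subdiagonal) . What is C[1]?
Reachable canonical form: C = numerator coefficients (right-aligned, zero-padded to length n).
num = s - 4.9, C = [[1, -4.9]].
C[1] = -4.9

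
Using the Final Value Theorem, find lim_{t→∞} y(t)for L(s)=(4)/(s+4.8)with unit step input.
FVT: lim_{t→∞} y(t) = lim_{s→0} s*Y(s) where Y(s) = L(s)/s.
= lim_{s→0} L(s) = L(0) = num(0)/den(0) = 4/4.8 = 0.8333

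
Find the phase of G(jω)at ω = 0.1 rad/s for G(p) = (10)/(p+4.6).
Substitute p = j*0.1: G(j0.1) = 2.17289 - 0.0472367j.
∠G(j0.1) = atan2(Im, Re) = atan2(-0.0472367, 2.17289) = -1.25°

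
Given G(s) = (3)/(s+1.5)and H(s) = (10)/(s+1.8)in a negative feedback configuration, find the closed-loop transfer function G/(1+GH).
Closed-loop T = G/(1+GH).
Numerator: G_num * H_den = 3*s + 5.4.
Denominator: G_den * H_den + G_num * H_num = (s^2 + 3.3*s + 2.7) + (30) = s^2 + 3.3*s + 32.7.
T(s) = (3*s + 5.4)/(s^2 + 3.3*s + 32.7)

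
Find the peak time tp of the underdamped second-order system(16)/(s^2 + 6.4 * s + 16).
Standard form: ωn²/(s²+2ζωn·s+ωn²) → ωn = 4, ζ = 0.8.
ωd = ωn·√(1-ζ²) = 4·√(1-0.8²) = 2.4.
tp = π/ωd = π/2.4 = 1.309 s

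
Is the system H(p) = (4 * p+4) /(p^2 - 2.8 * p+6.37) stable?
Denominator: p^2 - 2.8*p + 6.37. Poles: 1.4 + 2.1j, 1.4 - 2.1j. All Re(p)<0: No (unstable)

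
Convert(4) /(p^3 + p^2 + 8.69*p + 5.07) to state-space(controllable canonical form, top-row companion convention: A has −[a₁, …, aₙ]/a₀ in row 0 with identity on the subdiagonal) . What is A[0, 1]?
Reachable canonical form for den = p^3 + p^2 + 8.69*p + 5.07: top row of A = -[a₁,a₂,...,aₙ]/a₀, ones on the subdiagonal, zeros elsewhere.
A = [[-1, -8.69, -5.07], [1, 0, 0], [0, 1, 0]].
A[0,1] = -8.69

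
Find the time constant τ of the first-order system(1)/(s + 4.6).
First-order system: τ = -1/pole. Pole = -4.6. τ = -1/(-4.6) = 0.2174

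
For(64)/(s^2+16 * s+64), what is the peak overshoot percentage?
Standard form: ωn²/(s²+2ζωn·s+ωn²) → ωn = 8, ζ = 1.
ζ ≥ 1, so the response is non-oscillatory: peak overshoot = 0%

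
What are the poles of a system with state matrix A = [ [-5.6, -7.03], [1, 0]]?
Eigenvalues solve det(λI - A) = 0.
Characteristic polynomial: λ^2 + 5.6*λ + 7.03 = 0.
Factor: (λ + 1.9)(λ + 3.7) = 0.
Roots: -1.9, -3.7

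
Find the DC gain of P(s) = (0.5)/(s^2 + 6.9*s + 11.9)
DC gain = P(0) = num(0)/den(0) = 0.5/11.9 = 0.04202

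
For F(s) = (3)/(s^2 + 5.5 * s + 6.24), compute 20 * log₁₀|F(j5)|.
Substitute s = j*5: F(j5) = -0.0507856 - 0.0744459j.
|F(j5)| = sqrt(Re² + Im²) = 0.09012.
20*log₁₀(0.09012) = -20.90 dB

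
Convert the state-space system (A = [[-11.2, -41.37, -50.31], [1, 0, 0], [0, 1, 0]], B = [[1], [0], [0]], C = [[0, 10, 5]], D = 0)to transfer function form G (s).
G(s) = C(sI - A)⁻¹B + D.
Characteristic polynomial det(sI - A) = s^3 + 11.2*s^2 + 41.37*s + 50.31.
Numerator from C·adj(sI-A)·B + D·det(sI-A) = 10*s + 5.
G(s) = (10*s + 5)/(s^3 + 11.2*s^2 + 41.37*s + 50.31)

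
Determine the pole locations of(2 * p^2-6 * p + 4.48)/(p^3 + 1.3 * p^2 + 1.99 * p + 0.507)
Set denominator = 0: p^3 + 1.3*p^2 + 1.99*p + 0.507 = (p + 0.3)(p^2 + p + 1.69) = 0 → Poles: -0.3, -0.5 + 1.2j, -0.5 - 1.2j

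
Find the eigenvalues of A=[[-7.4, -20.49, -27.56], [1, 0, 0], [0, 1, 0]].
Eigenvalues solve det(λI - A) = 0.
Characteristic polynomial: λ^3 + 7.4*λ^2 + 20.49*λ + 27.56 = 0.
Factor: (λ + 4)(λ^2 + 3.4*λ + 6.89) = 0.
Roots: -1.7 + 2j, -1.7 - 2j, -4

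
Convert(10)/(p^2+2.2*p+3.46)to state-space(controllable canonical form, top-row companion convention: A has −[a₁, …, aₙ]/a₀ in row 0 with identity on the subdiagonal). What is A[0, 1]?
Reachable canonical form for den = p^2 + 2.2*p + 3.46: top row of A = -[a₁,a₂,...,aₙ]/a₀, ones on the subdiagonal, zeros elsewhere.
A = [[-2.2, -3.46], [1, 0]].
A[0,1] = -3.46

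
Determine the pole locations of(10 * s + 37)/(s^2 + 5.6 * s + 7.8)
Set denominator = 0: s^2 + 5.6*s + 7.8 = (s + 2.6)(s + 3) = 0 → Poles: -2.6, -3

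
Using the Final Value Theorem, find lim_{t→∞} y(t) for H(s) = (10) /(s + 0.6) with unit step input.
FVT: lim_{t→∞} y(t) = lim_{s→0} s*Y(s) where Y(s) = H(s)/s.
= lim_{s→0} H(s) = H(0) = num(0)/den(0) = 10/0.6 = 16.67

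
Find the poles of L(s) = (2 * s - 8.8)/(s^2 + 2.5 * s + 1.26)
Set denominator = 0: s^2 + 2.5*s + 1.26 = (s + 1.8)(s + 0.7) = 0 → Poles: -0.7, -1.8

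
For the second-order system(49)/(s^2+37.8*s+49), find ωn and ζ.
Standard form: ωn²/(s²+2ζωn·s+ωn²).
const=49=ωn² → ωn=7, s coeff=37.8=2ζωn → ζ=2.7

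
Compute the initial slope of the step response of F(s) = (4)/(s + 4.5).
IVT: y'(0⁺) = lim_{s→∞} s²·Y(s) = lim_{s→∞} s·F(s).
deg(num) = 0, deg(den) = 1, relative degree = 1, so s·F(s) → (leading num)/(leading den) = 4/1 = 4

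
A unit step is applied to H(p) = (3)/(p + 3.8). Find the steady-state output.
FVT: lim_{t→∞} y(t) = lim_{p→0} p*Y(p) where Y(p) = H(p)/p.
= lim_{p→0} H(p) = H(0) = num(0)/den(0) = 3/3.8 = 0.7895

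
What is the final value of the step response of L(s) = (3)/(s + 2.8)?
FVT: lim_{t→∞} y(t) = lim_{s→0} s*Y(s) where Y(s) = L(s)/s.
= lim_{s→0} L(s) = L(0) = num(0)/den(0) = 3/2.8 = 1.071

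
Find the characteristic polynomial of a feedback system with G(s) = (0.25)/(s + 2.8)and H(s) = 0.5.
Characteristic poly = G_den * H_den + G_num * H_num = (s + 2.8) + (0.125) = s + 2.925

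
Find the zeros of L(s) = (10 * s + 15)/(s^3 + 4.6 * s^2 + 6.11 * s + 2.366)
Set numerator = 0: 10*s + 15 = 0 → Zeros: -1.5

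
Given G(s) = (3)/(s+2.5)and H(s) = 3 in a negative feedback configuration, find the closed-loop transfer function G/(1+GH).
Closed-loop T = G/(1+GH).
Numerator: G_num * H_den = 3.
Denominator: G_den * H_den + G_num * H_num = (s + 2.5) + (9) = s + 11.5.
T(s) = (3)/(s + 11.5)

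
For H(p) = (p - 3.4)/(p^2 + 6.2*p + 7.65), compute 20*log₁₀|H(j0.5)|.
Substitute p = j*0.5: H(j0.5) = -0.366786 + 0.221221j.
|H(j0.5)| = sqrt(Re² + Im²) = 0.4283.
20*log₁₀(0.4283) = -7.36 dB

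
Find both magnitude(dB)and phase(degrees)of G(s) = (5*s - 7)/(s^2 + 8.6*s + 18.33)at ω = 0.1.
Substitute s = j*0.1: G(j0.1) = -0.379978 + 0.0451299j.
|G| = 20*log₁₀(sqrt(Re²+Im²)) = -8.34 dB.
∠G = atan2(Im, Re) = 173.23°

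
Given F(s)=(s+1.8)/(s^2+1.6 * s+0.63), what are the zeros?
Set numerator = 0: s + 1.8 = 0 → Zeros: -1.8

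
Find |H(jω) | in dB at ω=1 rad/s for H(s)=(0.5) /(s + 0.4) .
Substitute s = j*1: H(j1) = 0.172414 - 0.431034j.
|H(j1)| = sqrt(Re² + Im²) = 0.4642.
20*log₁₀(0.4642) = -6.67 dB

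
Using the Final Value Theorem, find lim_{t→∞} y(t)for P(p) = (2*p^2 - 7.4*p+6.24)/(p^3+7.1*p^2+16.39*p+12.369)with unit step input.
FVT: lim_{t→∞} y(t) = lim_{p→0} p*Y(p) where Y(p) = P(p)/p.
= lim_{p→0} P(p) = P(0) = num(0)/den(0) = 6.24/12.369 = 0.5045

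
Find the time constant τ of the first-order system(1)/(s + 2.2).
First-order system: τ = -1/pole. Pole = -2.2. τ = -1/(-2.2) = 0.4545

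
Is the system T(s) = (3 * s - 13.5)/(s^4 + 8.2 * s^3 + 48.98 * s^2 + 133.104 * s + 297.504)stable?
Denominator: s^4 + 8.2*s^3 + 48.98*s^2 + 133.104*s + 297.504 = (s^2 + 2.4*s + 14.4)(s^2 + 5.8*s + 20.66). Poles: -1.2 + 3.6j, -1.2 - 3.6j, -2.9 + 3.5j, -2.9 - 3.5j. All Re(p)<0: Yes (stable)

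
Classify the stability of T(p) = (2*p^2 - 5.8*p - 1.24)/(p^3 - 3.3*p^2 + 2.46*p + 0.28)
Denominator: p^3 - 3.3*p^2 + 2.46*p + 0.28 = (p - 2)(p - 1.4)(p + 0.1). Poles: -0.1, 1.4, 2. Unstable (2 pole(s) in RHP)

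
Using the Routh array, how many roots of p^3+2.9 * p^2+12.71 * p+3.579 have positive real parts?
Routh array:
p^3: [1, 12.71]; p^2: [2.9, 3.579]; p^1: [11.4759]; p^0: [3.579]
First column: [1, 2.9, 11.4759, 3.579]. Sign changes = RHP roots = 0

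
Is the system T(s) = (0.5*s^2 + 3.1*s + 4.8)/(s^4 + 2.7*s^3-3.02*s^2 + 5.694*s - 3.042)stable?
Denominator: s^4 + 2.7*s^3 - 3.02*s^2 + 5.694*s - 3.042 = (s - 0.6)(s + 3.9)(s^2 - 0.6*s + 1.3). Poles: -3.9, 0.3 + 1.1j, 0.3 - 1.1j, 0.6. All Re(p)<0: No (unstable)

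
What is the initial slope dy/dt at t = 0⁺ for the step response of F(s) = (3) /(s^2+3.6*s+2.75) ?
IVT: y'(0⁺) = lim_{s→∞} s²·Y(s) = lim_{s→∞} s·F(s).
deg(num) = 0, deg(den) = 2, relative degree = 2 ≥ 2, so s·F(s) → 0. Initial slope = 0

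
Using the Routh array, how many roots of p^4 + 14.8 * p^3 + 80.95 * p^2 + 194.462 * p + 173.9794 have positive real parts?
Routh array:
p^4: [1, 80.95, 173.9794]; p^3: [14.8, 194.462]; p^2: [67.8107, 173.9794]; p^1: [156.49]; p^0: [173.9794]
First column: [1, 14.8, 67.8107, 156.49, 173.9794]. Sign changes = RHP roots = 0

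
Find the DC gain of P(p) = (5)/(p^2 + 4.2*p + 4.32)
DC gain = P(0) = num(0)/den(0) = 5/4.32 = 1.157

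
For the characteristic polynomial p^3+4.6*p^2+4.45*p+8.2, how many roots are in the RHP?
p^3 + 4.6*p^2 + 4.45*p + 8.2 = (p + 4)(p^2 + 0.6*p + 2.05). Poles: -0.3 + 1.4j, -0.3 - 1.4j, -4. RHP poles (Re>0): 0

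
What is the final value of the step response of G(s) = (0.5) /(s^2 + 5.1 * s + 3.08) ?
FVT: lim_{t→∞} y(t) = lim_{s→0} s*Y(s) where Y(s) = G(s)/s.
= lim_{s→0} G(s) = G(0) = num(0)/den(0) = 0.5/3.08 = 0.1623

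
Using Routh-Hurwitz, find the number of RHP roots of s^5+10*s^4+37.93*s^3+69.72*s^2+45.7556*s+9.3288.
Routh array:
s^5: [1, 37.93, 45.7556]; s^4: [10, 69.72, 9.3288]; s^3: [30.958, 44.82272]; s^2: [55.2414, 9.3288]; s^1: [39.5947]; s^0: [9.3288]
First column: [1, 10, 30.958, 55.2414, 39.5947, 9.3288]. Sign changes = RHP roots = 0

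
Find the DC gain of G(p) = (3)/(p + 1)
DC gain = G(0) = num(0)/den(0) = 3/1 = 3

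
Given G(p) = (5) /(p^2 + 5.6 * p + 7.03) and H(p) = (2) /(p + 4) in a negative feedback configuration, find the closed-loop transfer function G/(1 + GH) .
Closed-loop T = G/(1+GH).
Numerator: G_num * H_den = 5*p + 20.
Denominator: G_den * H_den + G_num * H_num = (p^3 + 9.6*p^2 + 29.43*p + 28.12) + (10) = p^3 + 9.6*p^2 + 29.43*p + 38.12.
T(p) = (5*p + 20)/(p^3 + 9.6*p^2 + 29.43*p + 38.12)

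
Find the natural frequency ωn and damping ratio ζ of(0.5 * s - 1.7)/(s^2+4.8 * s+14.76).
Underdamped: complex pole -2.4 + 3j. ωn = |pole| = 3.842, ζ = -Re(pole)/ωn = 0.6247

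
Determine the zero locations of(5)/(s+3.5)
Numerator is a nonzero constant (5) → Zeros: none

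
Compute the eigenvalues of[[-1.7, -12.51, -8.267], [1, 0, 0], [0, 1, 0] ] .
Eigenvalues solve det(λI - A) = 0.
Characteristic polynomial: λ^3 + 1.7*λ^2 + 12.51*λ + 8.267 = 0.
Factor: (λ + 0.7)(λ^2 + λ + 11.81) = 0.
Roots: -0.5 + 3.4j, -0.5 - 3.4j, -0.7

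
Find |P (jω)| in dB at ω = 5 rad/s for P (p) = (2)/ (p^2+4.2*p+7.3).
Substitute p = j*5: P(j5) = -0.0469316 - 0.0556815j.
|P(j5)| = sqrt(Re² + Im²) = 0.07282.
20*log₁₀(0.07282) = -22.75 dB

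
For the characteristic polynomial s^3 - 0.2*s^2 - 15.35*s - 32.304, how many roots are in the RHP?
s^3 - 0.2*s^2 - 15.35*s - 32.304 = (s - 4.8)(s^2 + 4.6*s + 6.73). Poles: -2.3 + 1.2j, -2.3 - 1.2j, 4.8. RHP poles (Re>0): 1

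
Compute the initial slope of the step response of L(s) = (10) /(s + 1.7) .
IVT: y'(0⁺) = lim_{s→∞} s²·Y(s) = lim_{s→∞} s·L(s).
deg(num) = 0, deg(den) = 1, relative degree = 1, so s·L(s) → (leading num)/(leading den) = 10/1 = 10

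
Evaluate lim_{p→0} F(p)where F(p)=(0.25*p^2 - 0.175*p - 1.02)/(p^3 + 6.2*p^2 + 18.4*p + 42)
DC gain = F(0) = num(0)/den(0) = -1.02/42 = -0.02429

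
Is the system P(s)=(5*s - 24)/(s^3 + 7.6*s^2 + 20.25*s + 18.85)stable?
Denominator: s^3 + 7.6*s^2 + 20.25*s + 18.85 = (s + 2.6)(s^2 + 5*s + 7.25). Poles: -2.5 + 1j, -2.5 - 1j, -2.6. All Re(p)<0: Yes (stable)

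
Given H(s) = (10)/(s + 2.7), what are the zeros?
Numerator is a nonzero constant (10) → Zeros: none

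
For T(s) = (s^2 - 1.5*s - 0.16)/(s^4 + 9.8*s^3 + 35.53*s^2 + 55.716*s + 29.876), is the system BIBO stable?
Denominator: s^4 + 9.8*s^3 + 35.53*s^2 + 55.716*s + 29.876 = (s + 1.1)(s + 3.5)(s^2 + 5.2*s + 7.76). Poles: -1.1, -2.6 + 1j, -2.6 - 1j, -3.5. All Re(p)<0: Yes (stable)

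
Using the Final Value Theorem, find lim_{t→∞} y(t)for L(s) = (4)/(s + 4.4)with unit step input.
FVT: lim_{t→∞} y(t) = lim_{s→0} s*Y(s) where Y(s) = L(s)/s.
= lim_{s→0} L(s) = L(0) = num(0)/den(0) = 4/4.4 = 0.9091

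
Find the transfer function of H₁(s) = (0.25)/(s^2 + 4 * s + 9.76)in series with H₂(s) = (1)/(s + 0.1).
Series: H = H₁ · H₂ = (n₁·n₂)/(d₁·d₂).
Num: n₁·n₂ = 0.25. Den: d₁·d₂ = s^3 + 4.1*s^2 + 10.16*s + 0.976.
H(s) = (0.25)/(s^3 + 4.1*s^2 + 10.16*s + 0.976)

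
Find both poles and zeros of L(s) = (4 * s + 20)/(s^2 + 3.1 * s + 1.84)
Set denominator = 0: s^2 + 3.1*s + 1.84 = (s + 2.3)(s + 0.8) = 0 → Poles: -0.8, -2.3
Set numerator = 0: 4*s + 20 = 0 → Zeros: -5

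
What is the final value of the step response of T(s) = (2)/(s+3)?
FVT: lim_{t→∞} y(t) = lim_{s→0} s*Y(s) where Y(s) = T(s)/s.
= lim_{s→0} T(s) = T(0) = num(0)/den(0) = 2/3 = 0.6667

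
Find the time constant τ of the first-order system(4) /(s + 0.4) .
First-order system: τ = -1/pole. Pole = -0.4. τ = -1/(-0.4) = 2.5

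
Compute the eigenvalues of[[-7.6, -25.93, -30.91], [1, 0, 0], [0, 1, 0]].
Eigenvalues solve det(λI - A) = 0.
Characteristic polynomial: λ^3 + 7.6*λ^2 + 25.93*λ + 30.91 = 0.
Factor: (λ + 2.2)(λ^2 + 5.4*λ + 14.05) = 0.
Roots: -2.2, -2.7 + 2.6j, -2.7 - 2.6j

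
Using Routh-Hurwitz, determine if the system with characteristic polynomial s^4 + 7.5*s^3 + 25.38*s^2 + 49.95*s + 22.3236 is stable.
Routh array:
s^4: [1, 25.38, 22.3236]; s^3: [7.5, 49.95]; s^2: [18.72, 22.3236]; s^1: [41.00625]; s^0: [22.3236]
First column: [1, 7.5, 18.72, 41.00625, 22.3236]. Sign changes = 0.
Yes, stable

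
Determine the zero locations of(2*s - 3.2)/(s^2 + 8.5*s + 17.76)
Set numerator = 0: 2*s - 3.2 = 0 → Zeros: 1.6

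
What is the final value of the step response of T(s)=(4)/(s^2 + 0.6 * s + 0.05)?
FVT: lim_{t→∞} y(t) = lim_{s→0} s*Y(s) where Y(s) = T(s)/s.
= lim_{s→0} T(s) = T(0) = num(0)/den(0) = 4/0.05 = 80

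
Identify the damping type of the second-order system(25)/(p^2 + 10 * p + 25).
Standard form: ωn²/(p²+2ζωn·p+ωn²) gives ωn=5, ζ=1.
Critically damped (ζ = 1)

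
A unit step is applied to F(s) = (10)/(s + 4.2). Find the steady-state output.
FVT: lim_{t→∞} y(t) = lim_{s→0} s*Y(s) where Y(s) = F(s)/s.
= lim_{s→0} F(s) = F(0) = num(0)/den(0) = 10/4.2 = 2.381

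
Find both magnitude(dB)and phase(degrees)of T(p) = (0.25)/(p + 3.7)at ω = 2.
Substitute p = j*2: T(j2) = 0.0522894 - 0.0282646j.
|T| = 20*log₁₀(sqrt(Re²+Im²)) = -24.52 dB.
∠T = atan2(Im, Re) = -28.39°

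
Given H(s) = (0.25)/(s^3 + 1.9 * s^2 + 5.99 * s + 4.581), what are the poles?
Set denominator = 0: s^3 + 1.9*s^2 + 5.99*s + 4.581 = (s + 0.9)(s^2 + s + 5.09) = 0 → Poles: -0.5 + 2.2j, -0.5 - 2.2j, -0.9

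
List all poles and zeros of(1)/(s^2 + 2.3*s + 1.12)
Set denominator = 0: s^2 + 2.3*s + 1.12 = (s + 0.7)(s + 1.6) = 0 → Poles: -0.7, -1.6
Numerator is a nonzero constant (1) → Zeros: none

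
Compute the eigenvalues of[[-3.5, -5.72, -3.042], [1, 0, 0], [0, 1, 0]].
Eigenvalues solve det(λI - A) = 0.
Characteristic polynomial: λ^3 + 3.5*λ^2 + 5.72*λ + 3.042 = 0.
Factor: (λ + 0.9)(λ^2 + 2.6*λ + 3.38) = 0.
Roots: -0.9, -1.3 + 1.3j, -1.3 - 1.3j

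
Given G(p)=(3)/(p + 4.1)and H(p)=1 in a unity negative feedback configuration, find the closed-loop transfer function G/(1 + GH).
Closed-loop T = G/(1+GH).
Numerator: G_num * H_den = 3.
Denominator: G_den * H_den + G_num * H_num = (p + 4.1) + (3) = p + 7.1.
T(p) = (3)/(p + 7.1)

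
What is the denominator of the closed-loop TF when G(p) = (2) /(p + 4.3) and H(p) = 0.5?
Characteristic poly = G_den * H_den + G_num * H_num = (p + 4.3) + (1) = p + 5.3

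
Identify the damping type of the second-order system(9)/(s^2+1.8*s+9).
Standard form: ωn²/(s²+2ζωn·s+ωn²) gives ωn=3, ζ=0.3.
Underdamped (ζ = 0.3 < 1)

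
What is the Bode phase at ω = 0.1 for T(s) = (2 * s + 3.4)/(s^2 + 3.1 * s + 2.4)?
Substitute s = j*0.1: T(j0.1) = 1.40973 - 0.0991701j.
∠T(j0.1) = atan2(Im, Re) = atan2(-0.0991701, 1.40973) = -4.02°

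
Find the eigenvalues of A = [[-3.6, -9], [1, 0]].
Eigenvalues solve det(λI - A) = 0.
Characteristic polynomial: λ^2 + 3.6*λ + 9 = 0.
Roots: -1.8 + 2.4j, -1.8 - 2.4j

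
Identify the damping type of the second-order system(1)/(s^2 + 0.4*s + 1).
Standard form: ωn²/(s²+2ζωn·s+ωn²) gives ωn=1, ζ=0.2.
Underdamped (ζ = 0.2 < 1)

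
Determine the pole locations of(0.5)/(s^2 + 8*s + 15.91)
Set denominator = 0: s^2 + 8*s + 15.91 = (s + 4.3)(s + 3.7) = 0 → Poles: -3.7, -4.3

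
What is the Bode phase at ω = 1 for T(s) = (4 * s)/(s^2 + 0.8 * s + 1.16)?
Substitute s = j*1: T(j1) = 4.80769 + 0.961538j.
∠T(j1) = atan2(Im, Re) = atan2(0.961538, 4.80769) = 11.31°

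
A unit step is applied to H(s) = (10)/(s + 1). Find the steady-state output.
FVT: lim_{t→∞} y(t) = lim_{s→0} s*Y(s) where Y(s) = H(s)/s.
= lim_{s→0} H(s) = H(0) = num(0)/den(0) = 10/1 = 10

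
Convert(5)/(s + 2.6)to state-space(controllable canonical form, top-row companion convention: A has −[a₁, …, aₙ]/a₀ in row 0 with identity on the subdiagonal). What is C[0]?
Reachable canonical form: C = numerator coefficients (right-aligned, zero-padded to length n).
num = 5, C = [[5]].
C[0] = 5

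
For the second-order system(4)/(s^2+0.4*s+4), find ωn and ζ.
Standard form: ωn²/(s²+2ζωn·s+ωn²).
const=4=ωn² → ωn=2, s coeff=0.4=2ζωn → ζ=0.1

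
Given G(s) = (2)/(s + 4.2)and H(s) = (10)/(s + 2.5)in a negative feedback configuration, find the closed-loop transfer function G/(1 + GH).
Closed-loop T = G/(1+GH).
Numerator: G_num * H_den = 2*s + 5.
Denominator: G_den * H_den + G_num * H_num = (s^2 + 6.7*s + 10.5) + (20) = s^2 + 6.7*s + 30.5.
T(s) = (2*s + 5)/(s^2 + 6.7*s + 30.5)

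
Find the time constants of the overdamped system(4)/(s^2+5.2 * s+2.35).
Overdamped: real poles at -4.7, -0.5. τ = -1/pole → τ₁ = 0.2128, τ₂ = 2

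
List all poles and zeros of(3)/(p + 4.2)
Set denominator = 0: p + 4.2 = 0 → Poles: -4.2
Numerator is a nonzero constant (3) → Zeros: none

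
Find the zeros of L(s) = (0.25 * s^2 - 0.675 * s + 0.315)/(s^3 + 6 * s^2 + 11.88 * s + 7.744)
Set numerator = 0: 0.25*s^2 - 0.675*s + 0.315 = 0.25*(s - 0.6)(s - 2.1) = 0 → Zeros: 0.6, 2.1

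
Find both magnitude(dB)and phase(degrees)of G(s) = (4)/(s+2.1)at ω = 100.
Substitute s = j*100: G(j100) = 0.00083963 - 0.0399824j.
|G| = 20*log₁₀(sqrt(Re²+Im²)) = -27.96 dB.
∠G = atan2(Im, Re) = -88.80°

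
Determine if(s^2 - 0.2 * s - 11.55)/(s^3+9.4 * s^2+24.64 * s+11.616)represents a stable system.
Denominator: s^3 + 9.4*s^2 + 24.64*s + 11.616 = (s + 0.6)(s + 4.4)(s + 4.4). Poles: -0.6, -4.4, -4.4. All Re(p)<0: Yes (stable)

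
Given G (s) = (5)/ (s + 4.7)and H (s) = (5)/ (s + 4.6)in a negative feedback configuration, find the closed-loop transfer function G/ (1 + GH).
Closed-loop T = G/(1+GH).
Numerator: G_num * H_den = 5*s + 23.
Denominator: G_den * H_den + G_num * H_num = (s^2 + 9.3*s + 21.62) + (25) = s^2 + 9.3*s + 46.62.
T(s) = (5*s + 23)/(s^2 + 9.3*s + 46.62)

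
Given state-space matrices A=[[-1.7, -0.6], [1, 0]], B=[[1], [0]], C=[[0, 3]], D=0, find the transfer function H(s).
H(s) = C(sI - A)⁻¹B + D.
Characteristic polynomial det(sI - A) = s^2 + 1.7*s + 0.6.
Numerator from C·adj(sI-A)·B + D·det(sI-A) = 3.
H(s) = (3)/(s^2 + 1.7*s + 0.6)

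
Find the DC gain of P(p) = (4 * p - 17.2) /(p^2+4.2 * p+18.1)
DC gain = P(0) = num(0)/den(0) = -17.2/18.1 = -0.9503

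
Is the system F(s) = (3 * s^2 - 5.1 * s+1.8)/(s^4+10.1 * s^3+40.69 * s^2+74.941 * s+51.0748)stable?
Denominator: s^4 + 10.1*s^3 + 40.69*s^2 + 74.941*s + 51.0748 = (s + 2.8)(s + 1.7)(s^2 + 5.6*s + 10.73). Poles: -1.7, -2.8, -2.8 + 1.7j, -2.8 - 1.7j. All Re(p)<0: Yes (stable)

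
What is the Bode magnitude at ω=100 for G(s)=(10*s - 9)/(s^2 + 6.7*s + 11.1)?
Substitute s = j*100: G(j100) = 0.00758179 - 0.0996026j.
|G(j100)| = sqrt(Re² + Im²) = 0.09989.
20*log₁₀(0.09989) = -20.01 dB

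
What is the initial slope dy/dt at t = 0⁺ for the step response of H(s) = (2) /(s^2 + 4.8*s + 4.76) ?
IVT: y'(0⁺) = lim_{s→∞} s²·Y(s) = lim_{s→∞} s·H(s).
deg(num) = 0, deg(den) = 2, relative degree = 2 ≥ 2, so s·H(s) → 0. Initial slope = 0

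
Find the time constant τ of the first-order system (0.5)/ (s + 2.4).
First-order system: τ = -1/pole. Pole = -2.4. τ = -1/(-2.4) = 0.4167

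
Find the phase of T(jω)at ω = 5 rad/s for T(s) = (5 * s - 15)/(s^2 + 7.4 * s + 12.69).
Substitute s = j*5: T(j5) = 0.729776 + 0.162607j.
∠T(j5) = atan2(Im, Re) = atan2(0.162607, 0.729776) = 12.56°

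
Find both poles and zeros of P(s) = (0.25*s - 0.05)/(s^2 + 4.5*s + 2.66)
Set denominator = 0: s^2 + 4.5*s + 2.66 = (s + 3.8)(s + 0.7) = 0 → Poles: -0.7, -3.8
Set numerator = 0: 0.25*s - 0.05 = 0 → Zeros: 0.2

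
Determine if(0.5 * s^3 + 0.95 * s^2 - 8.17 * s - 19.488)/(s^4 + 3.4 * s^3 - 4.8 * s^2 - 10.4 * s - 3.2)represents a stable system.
Denominator: s^4 + 3.4*s^3 - 4.8*s^2 - 10.4*s - 3.2 = (s - 2)(s + 0.4)(s + 1)(s + 4). Poles: -0.4, -1, -4, 2. All Re(p)<0: No (unstable)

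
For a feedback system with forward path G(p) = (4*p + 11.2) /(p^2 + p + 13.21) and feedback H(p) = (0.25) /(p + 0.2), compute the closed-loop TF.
Closed-loop T = G/(1+GH).
Numerator: G_num * H_den = 4*p^2 + 12*p + 2.24.
Denominator: G_den * H_den + G_num * H_num = (p^3 + 1.2*p^2 + 13.41*p + 2.642) + (p + 2.8) = p^3 + 1.2*p^2 + 14.41*p + 5.442.
T(p) = (4*p^2 + 12*p + 2.24)/(p^3 + 1.2*p^2 + 14.41*p + 5.442)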